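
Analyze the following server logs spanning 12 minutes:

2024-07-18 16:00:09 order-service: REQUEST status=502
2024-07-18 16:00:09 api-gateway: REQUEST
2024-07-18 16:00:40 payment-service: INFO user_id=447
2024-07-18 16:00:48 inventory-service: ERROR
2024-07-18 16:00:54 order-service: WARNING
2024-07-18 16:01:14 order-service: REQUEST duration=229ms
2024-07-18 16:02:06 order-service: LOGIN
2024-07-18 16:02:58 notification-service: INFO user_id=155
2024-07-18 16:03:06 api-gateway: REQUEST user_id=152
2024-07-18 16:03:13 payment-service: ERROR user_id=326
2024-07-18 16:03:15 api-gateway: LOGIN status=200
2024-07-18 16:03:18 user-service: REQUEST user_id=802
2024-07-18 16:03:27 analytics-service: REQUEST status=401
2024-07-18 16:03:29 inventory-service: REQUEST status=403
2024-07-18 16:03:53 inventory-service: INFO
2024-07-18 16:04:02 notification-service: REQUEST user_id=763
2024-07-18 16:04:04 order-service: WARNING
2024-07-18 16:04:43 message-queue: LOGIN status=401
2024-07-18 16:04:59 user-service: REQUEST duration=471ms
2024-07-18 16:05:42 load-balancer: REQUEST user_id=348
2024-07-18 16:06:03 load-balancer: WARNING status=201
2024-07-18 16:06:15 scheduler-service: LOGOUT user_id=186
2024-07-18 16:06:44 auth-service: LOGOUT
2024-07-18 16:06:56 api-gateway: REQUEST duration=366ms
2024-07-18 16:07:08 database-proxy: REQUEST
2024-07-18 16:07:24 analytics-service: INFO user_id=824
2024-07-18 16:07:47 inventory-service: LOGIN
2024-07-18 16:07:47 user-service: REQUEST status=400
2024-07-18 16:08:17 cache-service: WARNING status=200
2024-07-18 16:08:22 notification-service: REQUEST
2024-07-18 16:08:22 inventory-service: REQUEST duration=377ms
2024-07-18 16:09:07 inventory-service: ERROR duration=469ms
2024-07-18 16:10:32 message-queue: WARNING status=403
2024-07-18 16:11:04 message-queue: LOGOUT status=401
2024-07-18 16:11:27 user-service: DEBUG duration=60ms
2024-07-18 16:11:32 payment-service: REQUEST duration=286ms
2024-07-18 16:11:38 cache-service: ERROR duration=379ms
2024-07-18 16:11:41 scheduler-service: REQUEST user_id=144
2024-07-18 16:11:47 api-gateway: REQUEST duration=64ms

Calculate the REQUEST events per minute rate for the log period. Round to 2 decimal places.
1.5

To calculate the rate:

1. Count total REQUEST events: 18
2. Total time period: 12 minutes
3. Rate = 18 / 12 = 1.5 events per minute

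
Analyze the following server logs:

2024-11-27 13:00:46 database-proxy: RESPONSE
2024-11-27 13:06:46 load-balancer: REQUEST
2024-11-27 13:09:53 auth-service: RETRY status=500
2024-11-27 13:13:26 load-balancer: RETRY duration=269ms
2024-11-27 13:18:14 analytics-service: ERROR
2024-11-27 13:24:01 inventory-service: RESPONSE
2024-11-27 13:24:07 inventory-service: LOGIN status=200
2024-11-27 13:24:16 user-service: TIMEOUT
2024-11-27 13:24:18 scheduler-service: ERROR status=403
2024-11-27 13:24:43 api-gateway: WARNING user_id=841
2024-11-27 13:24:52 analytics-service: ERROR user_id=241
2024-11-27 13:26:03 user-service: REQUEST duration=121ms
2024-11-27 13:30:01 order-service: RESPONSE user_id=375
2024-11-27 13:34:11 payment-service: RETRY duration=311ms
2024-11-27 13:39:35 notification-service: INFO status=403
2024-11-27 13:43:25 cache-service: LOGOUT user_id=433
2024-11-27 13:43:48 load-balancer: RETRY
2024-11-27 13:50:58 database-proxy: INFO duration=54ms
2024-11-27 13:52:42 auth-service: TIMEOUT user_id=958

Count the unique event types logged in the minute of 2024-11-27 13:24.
5

To count unique event types:

1. Filter events in the minute starting at 2024-11-27 13:24
2. Extract event types from matching entries
3. Count unique types: 5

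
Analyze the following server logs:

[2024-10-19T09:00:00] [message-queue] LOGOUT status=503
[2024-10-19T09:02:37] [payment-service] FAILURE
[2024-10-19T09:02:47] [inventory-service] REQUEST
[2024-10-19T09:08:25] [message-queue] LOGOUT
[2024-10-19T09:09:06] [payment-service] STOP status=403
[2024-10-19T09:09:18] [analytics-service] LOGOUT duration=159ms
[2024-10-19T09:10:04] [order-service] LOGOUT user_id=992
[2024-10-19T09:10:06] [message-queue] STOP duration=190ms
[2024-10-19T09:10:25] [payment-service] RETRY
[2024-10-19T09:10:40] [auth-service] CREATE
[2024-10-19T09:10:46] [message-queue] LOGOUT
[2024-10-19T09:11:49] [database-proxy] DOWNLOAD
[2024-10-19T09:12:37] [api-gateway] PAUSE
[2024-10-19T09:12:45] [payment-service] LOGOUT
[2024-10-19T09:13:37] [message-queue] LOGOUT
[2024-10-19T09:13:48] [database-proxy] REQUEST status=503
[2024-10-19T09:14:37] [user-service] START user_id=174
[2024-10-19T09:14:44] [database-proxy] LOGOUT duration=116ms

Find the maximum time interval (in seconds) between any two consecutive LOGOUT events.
505

To find the longest gap:

1. Extract all LOGOUT events in chronological order
2. Calculate time differences between consecutive events
3. Find the maximum difference
4. Longest gap: 505 seconds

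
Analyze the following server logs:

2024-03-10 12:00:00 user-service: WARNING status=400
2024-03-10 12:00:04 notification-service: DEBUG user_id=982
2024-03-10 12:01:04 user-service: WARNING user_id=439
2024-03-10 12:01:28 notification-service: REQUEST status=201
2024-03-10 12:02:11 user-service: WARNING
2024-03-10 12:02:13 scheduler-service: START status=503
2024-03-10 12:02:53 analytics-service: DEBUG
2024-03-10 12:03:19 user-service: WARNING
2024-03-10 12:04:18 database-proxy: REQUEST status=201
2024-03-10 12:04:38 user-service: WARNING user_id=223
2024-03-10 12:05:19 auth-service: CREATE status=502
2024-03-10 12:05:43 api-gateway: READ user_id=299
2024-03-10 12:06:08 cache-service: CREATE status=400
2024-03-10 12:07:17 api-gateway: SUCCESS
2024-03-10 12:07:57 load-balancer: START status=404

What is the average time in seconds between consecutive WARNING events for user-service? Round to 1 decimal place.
69.5

To calculate average interval:

1. Find all WARNING events for user-service in order
2. Calculate time gaps between consecutive events
3. Compute mean of gaps: 278 / 4 = 69.5 seconds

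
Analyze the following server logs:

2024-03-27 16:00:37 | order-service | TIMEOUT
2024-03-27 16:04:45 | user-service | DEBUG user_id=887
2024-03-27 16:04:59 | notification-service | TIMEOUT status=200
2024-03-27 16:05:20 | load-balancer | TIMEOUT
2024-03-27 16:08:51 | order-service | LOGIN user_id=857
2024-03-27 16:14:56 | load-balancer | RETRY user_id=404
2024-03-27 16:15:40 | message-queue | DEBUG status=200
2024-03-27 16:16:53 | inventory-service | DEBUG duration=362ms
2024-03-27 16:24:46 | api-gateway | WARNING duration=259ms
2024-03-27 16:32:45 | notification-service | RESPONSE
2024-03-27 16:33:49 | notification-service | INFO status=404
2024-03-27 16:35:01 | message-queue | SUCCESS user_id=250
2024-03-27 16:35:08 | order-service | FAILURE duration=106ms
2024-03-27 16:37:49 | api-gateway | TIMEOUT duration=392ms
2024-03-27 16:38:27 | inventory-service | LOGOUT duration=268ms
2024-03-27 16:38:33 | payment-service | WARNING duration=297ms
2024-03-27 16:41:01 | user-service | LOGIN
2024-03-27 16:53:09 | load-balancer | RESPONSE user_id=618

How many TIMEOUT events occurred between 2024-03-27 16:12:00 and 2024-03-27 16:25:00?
0

To count events in the time window:

1. Window boundaries: 2024-03-27 16:12:00 to 2024-03-27 16:25:00
2. Filter for TIMEOUT events within this window
3. Count matching events: 0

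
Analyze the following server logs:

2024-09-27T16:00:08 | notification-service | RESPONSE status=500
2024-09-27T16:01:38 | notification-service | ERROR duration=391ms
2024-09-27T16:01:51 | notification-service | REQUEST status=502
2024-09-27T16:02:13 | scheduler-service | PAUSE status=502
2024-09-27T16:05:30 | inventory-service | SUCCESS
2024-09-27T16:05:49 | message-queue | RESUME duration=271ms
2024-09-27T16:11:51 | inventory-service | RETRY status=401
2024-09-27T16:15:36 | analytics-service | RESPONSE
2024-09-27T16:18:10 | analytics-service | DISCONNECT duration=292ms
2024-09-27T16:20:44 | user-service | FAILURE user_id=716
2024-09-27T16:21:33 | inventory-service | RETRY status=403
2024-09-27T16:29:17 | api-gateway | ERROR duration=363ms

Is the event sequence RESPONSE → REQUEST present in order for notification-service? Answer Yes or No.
Yes

To verify sequence order:

1. Find all events in sequence RESPONSE → REQUEST for notification-service
2. Extract their timestamps
3. Check if timestamps are in ascending order
4. Result: Yes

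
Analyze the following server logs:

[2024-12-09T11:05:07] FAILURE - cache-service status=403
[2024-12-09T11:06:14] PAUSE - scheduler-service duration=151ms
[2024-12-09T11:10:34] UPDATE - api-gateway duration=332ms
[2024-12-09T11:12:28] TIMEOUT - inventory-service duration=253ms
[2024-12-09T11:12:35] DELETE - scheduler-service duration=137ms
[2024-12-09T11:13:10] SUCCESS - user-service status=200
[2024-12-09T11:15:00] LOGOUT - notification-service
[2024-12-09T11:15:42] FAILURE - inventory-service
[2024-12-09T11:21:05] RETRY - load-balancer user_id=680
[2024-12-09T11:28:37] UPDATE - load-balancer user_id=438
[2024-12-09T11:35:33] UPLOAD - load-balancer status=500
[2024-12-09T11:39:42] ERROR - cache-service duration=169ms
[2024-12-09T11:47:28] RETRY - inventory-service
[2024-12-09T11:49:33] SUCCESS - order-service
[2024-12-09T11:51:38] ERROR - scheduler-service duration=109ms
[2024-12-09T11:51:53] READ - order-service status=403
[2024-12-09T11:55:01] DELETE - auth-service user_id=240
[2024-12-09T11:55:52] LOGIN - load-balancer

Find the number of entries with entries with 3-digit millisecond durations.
6

To find matching entries:

1. Pattern to match: entries with 3-digit millisecond durations
2. Scan each log entry for the pattern
3. Count matches: 6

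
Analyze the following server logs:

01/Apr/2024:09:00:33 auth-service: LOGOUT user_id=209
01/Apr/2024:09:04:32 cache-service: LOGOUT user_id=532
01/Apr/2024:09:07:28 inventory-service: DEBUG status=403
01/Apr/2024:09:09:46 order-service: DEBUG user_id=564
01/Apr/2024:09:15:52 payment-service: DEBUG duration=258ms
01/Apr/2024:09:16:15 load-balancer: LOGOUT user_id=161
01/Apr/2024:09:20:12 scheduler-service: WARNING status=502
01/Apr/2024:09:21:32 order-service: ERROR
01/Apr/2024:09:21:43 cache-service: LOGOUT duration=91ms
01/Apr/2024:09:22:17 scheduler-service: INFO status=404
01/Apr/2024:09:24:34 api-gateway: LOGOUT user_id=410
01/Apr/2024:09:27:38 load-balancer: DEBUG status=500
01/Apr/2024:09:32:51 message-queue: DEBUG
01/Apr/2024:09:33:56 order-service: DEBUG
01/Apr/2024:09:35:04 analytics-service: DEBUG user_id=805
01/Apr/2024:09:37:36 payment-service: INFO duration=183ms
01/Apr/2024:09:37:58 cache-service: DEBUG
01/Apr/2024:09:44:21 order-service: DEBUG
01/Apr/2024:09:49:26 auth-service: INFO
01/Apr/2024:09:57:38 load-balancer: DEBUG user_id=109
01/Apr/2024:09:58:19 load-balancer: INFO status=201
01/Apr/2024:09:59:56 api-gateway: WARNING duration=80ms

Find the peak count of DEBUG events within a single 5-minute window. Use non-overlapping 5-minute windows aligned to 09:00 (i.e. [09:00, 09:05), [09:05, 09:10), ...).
2

To find the burst window:

1. Divide the log period into non-overlapping 5-minute windows starting at 09:00
2. Count DEBUG events in each window
3. Find the window with maximum count
4. Maximum events in a window: 2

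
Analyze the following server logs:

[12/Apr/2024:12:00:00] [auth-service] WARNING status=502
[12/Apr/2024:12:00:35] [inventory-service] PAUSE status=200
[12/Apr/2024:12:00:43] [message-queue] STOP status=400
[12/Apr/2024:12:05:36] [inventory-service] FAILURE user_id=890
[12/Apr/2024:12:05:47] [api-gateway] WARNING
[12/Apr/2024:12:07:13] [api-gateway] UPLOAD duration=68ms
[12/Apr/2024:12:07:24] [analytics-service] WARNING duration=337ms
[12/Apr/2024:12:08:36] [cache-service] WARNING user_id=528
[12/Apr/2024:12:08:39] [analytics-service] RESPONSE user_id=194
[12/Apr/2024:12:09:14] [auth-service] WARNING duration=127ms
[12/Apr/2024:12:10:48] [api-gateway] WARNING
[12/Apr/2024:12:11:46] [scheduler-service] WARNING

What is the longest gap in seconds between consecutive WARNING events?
347

To find the longest gap:

1. Extract all WARNING events in chronological order
2. Calculate time differences between consecutive events
3. Find the maximum difference
4. Longest gap: 347 seconds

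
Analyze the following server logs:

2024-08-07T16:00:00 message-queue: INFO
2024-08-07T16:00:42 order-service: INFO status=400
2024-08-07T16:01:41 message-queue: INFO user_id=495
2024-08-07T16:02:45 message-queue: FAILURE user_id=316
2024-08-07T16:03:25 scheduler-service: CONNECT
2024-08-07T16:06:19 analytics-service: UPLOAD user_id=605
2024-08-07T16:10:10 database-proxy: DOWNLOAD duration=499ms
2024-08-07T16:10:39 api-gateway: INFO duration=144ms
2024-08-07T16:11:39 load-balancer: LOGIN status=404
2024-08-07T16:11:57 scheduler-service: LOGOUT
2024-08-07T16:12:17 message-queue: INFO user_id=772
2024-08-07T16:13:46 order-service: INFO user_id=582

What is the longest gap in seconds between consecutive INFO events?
538

To find the longest gap:

1. Extract all INFO events in chronological order
2. Calculate time differences between consecutive events
3. Find the maximum difference
4. Longest gap: 538 seconds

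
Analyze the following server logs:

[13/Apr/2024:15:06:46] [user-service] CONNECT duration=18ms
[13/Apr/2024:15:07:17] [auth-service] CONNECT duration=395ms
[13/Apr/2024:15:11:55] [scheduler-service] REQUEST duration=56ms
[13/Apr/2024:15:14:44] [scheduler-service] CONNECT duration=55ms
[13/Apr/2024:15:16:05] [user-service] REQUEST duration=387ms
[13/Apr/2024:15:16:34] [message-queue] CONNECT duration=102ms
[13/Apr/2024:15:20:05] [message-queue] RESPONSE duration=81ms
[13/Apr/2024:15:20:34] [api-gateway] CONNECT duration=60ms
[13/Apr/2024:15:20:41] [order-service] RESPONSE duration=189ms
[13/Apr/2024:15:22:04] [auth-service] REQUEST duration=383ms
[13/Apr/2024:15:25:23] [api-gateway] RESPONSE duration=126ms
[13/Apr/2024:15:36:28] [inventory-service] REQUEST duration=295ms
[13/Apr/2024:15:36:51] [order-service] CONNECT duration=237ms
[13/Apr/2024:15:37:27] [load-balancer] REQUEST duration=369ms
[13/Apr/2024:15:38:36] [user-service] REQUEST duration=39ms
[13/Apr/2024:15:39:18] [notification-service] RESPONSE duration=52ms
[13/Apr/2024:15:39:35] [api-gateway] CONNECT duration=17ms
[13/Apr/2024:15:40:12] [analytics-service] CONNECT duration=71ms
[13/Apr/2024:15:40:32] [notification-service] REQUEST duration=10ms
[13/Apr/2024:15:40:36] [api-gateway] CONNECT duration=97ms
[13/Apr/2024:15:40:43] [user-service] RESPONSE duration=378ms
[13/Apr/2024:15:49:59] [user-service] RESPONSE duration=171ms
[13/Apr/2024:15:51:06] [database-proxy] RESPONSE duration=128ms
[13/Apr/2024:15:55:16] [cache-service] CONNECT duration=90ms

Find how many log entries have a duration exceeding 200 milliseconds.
7

To count timeouts:

1. Threshold: 200ms
2. Extract duration from each log entry
3. Count entries where duration > 200
4. Timeout count: 7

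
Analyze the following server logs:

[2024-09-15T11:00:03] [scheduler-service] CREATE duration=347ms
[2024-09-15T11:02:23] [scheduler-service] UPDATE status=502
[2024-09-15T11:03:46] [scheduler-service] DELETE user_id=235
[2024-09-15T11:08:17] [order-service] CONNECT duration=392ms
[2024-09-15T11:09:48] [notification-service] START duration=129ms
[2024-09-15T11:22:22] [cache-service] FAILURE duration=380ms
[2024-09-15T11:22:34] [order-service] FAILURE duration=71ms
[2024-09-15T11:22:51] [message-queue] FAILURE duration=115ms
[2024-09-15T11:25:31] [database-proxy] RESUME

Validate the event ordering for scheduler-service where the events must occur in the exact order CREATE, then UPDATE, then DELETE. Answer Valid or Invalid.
Valid

To validate ordering:

1. Required order: CREATE → UPDATE → DELETE
2. Rule: the events must occur in the exact order CREATE, then UPDATE, then DELETE
3. Check actual order of events for scheduler-service
4. Result: Valid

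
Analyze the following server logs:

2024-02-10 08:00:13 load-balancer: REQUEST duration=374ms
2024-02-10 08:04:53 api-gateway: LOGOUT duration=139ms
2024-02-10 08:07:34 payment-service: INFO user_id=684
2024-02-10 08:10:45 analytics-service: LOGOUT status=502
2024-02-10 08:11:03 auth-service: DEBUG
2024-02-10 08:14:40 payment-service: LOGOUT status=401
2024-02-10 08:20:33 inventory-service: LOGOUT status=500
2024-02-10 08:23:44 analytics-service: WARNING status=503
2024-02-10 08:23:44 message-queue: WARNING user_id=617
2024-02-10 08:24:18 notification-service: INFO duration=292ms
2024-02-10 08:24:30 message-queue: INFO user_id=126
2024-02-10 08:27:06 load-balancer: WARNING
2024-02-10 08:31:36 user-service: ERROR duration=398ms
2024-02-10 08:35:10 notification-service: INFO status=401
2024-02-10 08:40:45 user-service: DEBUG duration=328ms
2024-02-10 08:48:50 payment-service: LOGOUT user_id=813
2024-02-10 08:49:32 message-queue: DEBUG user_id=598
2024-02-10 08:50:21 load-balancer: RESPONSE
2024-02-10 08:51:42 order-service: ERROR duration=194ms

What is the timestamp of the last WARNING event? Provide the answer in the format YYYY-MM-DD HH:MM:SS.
2024-02-10 08:27:06

To find the last event:

1. Filter for all WARNING events
2. Sort by timestamp
3. Select the last one
4. Timestamp: 2024-02-10 08:27:06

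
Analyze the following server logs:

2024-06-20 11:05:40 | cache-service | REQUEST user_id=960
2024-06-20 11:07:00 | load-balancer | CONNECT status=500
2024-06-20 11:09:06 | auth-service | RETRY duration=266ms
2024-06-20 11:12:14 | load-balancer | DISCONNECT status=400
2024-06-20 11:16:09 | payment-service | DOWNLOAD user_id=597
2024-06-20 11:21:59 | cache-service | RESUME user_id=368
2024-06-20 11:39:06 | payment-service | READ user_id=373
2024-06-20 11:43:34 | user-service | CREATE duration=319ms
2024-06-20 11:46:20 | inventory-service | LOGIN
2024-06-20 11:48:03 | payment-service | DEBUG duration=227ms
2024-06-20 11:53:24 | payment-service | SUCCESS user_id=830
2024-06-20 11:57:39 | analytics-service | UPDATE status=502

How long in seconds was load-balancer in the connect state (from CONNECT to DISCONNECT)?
314

To calculate state duration:

1. Find CONNECT event for load-balancer: 2024-06-20 11:07:00
2. Find DISCONNECT event for load-balancer: 2024-06-20 11:12:14
3. Calculate duration: 2024-06-20 11:12:14 - 2024-06-20 11:07:00 = 314 seconds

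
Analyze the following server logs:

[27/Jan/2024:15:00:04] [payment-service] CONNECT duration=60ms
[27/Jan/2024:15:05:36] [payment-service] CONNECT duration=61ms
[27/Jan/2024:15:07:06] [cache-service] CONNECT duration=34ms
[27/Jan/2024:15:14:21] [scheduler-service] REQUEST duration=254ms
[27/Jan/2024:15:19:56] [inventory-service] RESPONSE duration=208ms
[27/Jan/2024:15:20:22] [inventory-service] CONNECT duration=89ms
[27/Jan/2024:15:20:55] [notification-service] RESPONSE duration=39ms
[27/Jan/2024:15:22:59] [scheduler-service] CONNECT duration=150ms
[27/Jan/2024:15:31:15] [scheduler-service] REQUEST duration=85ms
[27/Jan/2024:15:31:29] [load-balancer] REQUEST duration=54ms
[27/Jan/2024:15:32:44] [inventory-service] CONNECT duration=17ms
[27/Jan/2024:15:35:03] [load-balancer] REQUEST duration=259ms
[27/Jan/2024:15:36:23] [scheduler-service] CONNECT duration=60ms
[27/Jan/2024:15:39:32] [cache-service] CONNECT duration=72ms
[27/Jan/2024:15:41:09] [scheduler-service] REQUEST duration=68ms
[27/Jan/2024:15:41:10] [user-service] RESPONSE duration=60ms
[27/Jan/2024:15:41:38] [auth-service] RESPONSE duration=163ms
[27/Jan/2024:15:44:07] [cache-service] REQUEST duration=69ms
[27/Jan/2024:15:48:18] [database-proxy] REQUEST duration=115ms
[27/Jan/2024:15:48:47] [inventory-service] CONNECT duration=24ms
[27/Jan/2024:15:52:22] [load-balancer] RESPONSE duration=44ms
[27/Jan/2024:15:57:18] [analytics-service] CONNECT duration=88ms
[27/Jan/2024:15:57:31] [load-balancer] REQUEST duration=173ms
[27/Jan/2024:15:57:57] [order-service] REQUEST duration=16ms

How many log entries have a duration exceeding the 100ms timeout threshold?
7

To count timeouts:

1. Threshold: 100ms
2. Extract duration from each log entry
3. Count entries where duration > 100
4. Timeout count: 7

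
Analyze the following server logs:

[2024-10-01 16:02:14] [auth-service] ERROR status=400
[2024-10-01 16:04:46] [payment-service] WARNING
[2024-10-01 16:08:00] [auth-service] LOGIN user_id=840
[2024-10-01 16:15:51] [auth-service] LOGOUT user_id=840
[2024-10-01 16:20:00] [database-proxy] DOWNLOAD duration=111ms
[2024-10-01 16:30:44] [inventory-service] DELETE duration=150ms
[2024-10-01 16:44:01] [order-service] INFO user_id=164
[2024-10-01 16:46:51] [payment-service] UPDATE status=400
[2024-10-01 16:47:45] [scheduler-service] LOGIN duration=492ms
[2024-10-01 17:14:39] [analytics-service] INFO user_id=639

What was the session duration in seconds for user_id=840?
471

To calculate session duration:

1. Find LOGIN event for user_id=840: 2024-10-01 16:08:00
2. Find LOGOUT event for user_id=840: 2024-10-01 16:15:51
3. Session duration: 2024-10-01 16:15:51 - 2024-10-01 16:08:00 = 471 seconds (7 minutes)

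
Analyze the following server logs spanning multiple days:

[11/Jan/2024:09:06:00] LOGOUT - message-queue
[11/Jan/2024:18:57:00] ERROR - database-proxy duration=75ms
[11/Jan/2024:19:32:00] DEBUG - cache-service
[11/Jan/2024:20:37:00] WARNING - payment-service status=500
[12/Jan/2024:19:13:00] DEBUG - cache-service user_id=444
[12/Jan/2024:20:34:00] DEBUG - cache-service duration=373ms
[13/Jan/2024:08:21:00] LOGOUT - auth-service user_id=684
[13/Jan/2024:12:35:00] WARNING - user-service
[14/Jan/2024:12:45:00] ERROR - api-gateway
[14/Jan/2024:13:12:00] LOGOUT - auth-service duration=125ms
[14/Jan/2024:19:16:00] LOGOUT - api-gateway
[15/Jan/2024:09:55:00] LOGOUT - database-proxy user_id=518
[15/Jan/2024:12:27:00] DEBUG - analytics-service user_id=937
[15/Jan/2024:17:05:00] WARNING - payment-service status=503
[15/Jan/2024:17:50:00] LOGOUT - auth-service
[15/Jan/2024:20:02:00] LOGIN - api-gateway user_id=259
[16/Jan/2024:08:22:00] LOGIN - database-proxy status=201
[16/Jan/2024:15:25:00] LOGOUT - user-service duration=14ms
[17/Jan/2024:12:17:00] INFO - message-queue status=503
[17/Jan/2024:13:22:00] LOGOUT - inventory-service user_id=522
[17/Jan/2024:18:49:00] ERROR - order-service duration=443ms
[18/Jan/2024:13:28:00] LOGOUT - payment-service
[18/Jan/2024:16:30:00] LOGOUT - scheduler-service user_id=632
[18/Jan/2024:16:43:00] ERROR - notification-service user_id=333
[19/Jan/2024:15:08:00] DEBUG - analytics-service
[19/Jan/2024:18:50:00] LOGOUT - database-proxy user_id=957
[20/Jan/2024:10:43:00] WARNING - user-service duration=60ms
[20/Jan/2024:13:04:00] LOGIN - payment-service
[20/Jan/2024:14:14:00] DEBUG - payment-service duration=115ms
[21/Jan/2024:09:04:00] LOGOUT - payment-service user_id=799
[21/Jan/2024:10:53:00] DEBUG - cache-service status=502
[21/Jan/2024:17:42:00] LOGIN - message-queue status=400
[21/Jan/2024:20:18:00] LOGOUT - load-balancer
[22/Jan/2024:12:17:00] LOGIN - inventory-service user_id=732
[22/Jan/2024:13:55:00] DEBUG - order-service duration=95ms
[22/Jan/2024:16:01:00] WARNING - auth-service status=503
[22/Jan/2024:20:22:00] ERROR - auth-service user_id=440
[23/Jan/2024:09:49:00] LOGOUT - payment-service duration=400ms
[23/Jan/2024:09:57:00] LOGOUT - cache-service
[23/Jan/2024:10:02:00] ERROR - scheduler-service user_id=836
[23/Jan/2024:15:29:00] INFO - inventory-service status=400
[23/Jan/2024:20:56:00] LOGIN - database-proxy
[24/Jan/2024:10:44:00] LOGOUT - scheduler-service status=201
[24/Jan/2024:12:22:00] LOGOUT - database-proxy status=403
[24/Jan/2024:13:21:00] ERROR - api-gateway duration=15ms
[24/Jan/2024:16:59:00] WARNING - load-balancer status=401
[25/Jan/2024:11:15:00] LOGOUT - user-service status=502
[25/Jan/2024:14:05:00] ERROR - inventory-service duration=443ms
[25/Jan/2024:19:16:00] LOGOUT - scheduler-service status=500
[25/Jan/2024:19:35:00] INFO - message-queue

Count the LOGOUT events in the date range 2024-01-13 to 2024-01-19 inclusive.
10

To filter by date range:

1. Date range: 2024-01-13 through 2024-01-19, both dates inclusive
2. Filter for LOGOUT events whose date falls in this range
3. Count matching events: 10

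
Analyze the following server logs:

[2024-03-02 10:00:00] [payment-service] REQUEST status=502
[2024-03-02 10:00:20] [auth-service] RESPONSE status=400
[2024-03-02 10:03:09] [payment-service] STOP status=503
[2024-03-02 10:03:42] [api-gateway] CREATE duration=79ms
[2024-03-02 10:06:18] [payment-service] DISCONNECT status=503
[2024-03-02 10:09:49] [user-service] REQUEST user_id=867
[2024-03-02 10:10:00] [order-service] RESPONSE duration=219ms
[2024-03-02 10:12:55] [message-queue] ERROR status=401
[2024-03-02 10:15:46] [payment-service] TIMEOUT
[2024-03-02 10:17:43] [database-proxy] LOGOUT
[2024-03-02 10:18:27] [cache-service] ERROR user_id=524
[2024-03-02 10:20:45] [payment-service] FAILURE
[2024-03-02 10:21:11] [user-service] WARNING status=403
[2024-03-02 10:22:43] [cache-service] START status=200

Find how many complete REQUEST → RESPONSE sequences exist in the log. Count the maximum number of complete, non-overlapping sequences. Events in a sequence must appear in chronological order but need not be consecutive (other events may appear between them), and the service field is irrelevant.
2

To count sequences:

1. Look for pattern: REQUEST → RESPONSE
2. Greedily scan the log in chronological order, matching each sequence element in turn (ignoring service)
3. Each time the full pattern completes, increment the count and restart matching from the next event
4. Complete non-overlapping sequences found: 2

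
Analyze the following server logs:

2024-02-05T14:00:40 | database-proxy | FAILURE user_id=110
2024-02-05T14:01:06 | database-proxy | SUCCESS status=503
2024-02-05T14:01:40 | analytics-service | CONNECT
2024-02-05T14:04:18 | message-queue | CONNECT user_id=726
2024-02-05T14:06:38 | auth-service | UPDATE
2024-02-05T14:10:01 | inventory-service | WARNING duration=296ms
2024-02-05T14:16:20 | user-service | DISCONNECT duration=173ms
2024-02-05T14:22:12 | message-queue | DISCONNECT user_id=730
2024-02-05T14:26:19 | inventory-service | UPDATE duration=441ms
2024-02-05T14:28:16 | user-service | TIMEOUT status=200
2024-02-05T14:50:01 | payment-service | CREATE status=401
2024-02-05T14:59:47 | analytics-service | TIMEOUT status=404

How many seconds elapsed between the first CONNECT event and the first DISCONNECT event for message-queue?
1074

To find the time between events:

1. Locate the first CONNECT event for message-queue: 2024-02-05T14:04:18
2. Locate the first DISCONNECT event for message-queue: 2024-02-05T14:22:12
3. Calculate the difference: 2024-02-05T14:22:12 - 2024-02-05T14:04:18 = 1074 seconds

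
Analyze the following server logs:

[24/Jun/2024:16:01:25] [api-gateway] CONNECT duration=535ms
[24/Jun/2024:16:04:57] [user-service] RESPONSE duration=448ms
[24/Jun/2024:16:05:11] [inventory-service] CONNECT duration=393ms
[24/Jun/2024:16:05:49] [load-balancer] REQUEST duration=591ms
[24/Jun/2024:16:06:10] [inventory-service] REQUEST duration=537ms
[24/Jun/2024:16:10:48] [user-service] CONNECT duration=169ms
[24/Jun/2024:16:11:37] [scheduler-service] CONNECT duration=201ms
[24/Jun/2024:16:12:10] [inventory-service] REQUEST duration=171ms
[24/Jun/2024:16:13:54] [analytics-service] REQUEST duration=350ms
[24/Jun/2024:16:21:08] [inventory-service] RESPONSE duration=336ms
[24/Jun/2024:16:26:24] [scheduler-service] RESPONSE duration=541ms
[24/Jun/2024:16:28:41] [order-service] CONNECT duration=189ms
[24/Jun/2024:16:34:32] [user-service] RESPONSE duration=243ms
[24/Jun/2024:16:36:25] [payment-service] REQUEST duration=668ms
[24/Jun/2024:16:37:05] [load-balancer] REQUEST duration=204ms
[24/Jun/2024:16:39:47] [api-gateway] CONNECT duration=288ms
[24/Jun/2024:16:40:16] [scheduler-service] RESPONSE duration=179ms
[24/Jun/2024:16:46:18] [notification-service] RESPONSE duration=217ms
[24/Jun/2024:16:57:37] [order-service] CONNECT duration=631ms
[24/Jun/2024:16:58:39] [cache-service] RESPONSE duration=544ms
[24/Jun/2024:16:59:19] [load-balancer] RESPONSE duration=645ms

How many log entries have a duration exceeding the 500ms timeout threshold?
8

To count timeouts:

1. Threshold: 500ms
2. Extract duration from each log entry
3. Count entries where duration > 500
4. Timeout count: 8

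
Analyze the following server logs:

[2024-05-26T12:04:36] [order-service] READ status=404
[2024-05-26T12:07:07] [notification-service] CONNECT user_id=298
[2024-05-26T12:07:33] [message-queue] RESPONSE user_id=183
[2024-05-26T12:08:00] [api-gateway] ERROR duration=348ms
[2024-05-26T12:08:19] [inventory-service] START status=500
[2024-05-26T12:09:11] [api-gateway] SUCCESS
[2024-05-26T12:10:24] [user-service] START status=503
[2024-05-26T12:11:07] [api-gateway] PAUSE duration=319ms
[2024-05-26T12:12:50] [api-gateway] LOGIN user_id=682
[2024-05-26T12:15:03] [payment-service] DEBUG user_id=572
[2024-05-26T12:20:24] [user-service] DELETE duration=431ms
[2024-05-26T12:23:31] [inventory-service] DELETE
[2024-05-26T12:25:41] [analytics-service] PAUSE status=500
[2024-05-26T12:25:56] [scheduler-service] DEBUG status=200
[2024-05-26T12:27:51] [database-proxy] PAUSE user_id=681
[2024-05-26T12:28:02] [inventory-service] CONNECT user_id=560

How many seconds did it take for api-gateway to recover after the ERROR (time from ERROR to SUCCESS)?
71

To calculate recovery time:

1. Find ERROR event for api-gateway: 2024-05-26T12:08:00
2. Find next SUCCESS event for api-gateway: 2024-05-26T12:09:11
3. Recovery time: 2024-05-26T12:09:11 - 2024-05-26T12:08:00 = 71 seconds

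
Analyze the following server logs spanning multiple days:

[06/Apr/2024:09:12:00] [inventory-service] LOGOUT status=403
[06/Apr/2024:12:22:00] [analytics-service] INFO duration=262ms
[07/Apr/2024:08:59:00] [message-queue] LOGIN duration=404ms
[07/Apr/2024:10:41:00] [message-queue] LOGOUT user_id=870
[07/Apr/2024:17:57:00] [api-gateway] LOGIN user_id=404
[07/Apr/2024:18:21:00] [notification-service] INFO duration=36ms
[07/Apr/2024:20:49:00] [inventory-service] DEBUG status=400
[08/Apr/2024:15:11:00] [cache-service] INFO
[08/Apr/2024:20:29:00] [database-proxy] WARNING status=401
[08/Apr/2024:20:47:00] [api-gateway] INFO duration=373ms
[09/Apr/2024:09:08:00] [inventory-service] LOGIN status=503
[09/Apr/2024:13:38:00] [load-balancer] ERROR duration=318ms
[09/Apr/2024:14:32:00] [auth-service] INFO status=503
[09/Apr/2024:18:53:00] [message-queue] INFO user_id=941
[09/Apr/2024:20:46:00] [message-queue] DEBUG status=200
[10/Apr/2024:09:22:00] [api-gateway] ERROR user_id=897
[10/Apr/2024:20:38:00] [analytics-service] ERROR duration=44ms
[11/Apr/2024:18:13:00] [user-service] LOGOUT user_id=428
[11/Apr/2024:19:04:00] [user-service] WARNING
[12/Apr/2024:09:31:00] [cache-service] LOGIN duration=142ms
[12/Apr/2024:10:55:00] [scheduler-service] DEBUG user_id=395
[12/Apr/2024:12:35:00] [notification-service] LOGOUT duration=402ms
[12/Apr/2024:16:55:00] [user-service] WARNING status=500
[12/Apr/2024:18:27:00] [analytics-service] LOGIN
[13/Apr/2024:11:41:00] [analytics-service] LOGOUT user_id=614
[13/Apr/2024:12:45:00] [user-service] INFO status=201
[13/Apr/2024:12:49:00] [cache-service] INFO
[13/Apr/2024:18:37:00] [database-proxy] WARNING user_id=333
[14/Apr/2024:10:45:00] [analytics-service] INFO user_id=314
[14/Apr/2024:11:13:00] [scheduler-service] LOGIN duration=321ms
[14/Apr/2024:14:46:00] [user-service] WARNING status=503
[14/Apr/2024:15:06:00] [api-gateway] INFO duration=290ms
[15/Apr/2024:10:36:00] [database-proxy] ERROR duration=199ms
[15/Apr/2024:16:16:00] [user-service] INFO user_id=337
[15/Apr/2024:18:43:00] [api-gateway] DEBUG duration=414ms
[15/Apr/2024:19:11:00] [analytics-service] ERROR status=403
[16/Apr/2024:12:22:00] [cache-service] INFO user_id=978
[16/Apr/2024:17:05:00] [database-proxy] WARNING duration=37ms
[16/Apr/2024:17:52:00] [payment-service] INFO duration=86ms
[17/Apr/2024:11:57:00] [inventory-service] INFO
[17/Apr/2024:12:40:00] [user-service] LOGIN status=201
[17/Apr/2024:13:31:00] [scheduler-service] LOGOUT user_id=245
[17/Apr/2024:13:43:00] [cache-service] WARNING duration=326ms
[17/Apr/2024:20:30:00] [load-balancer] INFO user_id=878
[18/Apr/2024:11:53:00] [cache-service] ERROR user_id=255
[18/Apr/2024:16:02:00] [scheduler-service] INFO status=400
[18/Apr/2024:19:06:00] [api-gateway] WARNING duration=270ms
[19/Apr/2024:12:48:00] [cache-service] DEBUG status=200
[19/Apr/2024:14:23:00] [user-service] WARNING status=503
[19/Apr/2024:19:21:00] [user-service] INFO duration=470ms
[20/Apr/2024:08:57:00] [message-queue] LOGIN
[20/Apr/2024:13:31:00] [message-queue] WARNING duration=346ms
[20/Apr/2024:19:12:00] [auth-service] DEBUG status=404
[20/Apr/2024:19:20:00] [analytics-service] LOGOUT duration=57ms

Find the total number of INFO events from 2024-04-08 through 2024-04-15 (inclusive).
9

To filter by date range:

1. Date range: 2024-04-08 through 2024-04-15, both dates inclusive
2. Filter for INFO events whose date falls in this range
3. Count matching events: 9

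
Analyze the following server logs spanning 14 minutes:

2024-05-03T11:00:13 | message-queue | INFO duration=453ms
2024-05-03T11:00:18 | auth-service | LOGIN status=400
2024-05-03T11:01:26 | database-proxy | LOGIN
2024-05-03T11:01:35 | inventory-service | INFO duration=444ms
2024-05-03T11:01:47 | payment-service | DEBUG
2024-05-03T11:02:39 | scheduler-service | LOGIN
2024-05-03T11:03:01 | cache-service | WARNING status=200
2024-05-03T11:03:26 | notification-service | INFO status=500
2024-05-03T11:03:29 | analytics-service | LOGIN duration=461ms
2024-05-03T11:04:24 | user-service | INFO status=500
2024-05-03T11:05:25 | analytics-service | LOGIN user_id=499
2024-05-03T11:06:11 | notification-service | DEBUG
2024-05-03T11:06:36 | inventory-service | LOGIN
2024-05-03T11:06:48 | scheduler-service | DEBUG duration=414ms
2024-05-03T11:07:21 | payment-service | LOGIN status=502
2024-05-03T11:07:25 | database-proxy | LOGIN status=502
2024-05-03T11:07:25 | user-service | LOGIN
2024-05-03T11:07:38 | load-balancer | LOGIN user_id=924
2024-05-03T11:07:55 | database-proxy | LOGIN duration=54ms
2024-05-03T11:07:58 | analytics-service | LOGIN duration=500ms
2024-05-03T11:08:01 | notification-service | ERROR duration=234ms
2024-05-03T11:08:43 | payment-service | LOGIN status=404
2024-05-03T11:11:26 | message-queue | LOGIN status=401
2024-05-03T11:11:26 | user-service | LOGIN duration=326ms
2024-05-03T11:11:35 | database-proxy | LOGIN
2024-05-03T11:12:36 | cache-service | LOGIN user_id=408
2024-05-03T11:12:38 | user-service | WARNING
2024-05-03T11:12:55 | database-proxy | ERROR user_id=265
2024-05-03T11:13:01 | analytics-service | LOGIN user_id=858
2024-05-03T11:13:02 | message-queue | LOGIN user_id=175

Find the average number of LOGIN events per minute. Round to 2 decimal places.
1.36

To calculate the rate:

1. Count total LOGIN events: 19
2. Total time period: 14 minutes
3. Rate = 19 / 14 = 1.36 events per minute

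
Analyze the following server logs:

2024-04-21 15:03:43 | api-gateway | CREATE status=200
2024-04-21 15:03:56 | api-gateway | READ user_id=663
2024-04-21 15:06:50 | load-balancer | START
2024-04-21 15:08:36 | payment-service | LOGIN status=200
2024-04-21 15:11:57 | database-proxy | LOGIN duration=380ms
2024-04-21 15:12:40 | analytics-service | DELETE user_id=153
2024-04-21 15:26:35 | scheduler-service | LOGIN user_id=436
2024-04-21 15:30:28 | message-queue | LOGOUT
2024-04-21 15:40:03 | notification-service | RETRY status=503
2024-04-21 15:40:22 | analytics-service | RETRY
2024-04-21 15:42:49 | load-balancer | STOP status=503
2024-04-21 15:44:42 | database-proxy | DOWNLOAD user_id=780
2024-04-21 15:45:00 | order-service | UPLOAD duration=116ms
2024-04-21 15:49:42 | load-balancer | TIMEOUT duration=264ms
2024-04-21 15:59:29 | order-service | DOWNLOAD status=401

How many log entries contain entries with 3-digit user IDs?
4

To find matching entries:

1. Pattern to match: entries with 3-digit user IDs
2. Scan each log entry for the pattern
3. Count matches: 4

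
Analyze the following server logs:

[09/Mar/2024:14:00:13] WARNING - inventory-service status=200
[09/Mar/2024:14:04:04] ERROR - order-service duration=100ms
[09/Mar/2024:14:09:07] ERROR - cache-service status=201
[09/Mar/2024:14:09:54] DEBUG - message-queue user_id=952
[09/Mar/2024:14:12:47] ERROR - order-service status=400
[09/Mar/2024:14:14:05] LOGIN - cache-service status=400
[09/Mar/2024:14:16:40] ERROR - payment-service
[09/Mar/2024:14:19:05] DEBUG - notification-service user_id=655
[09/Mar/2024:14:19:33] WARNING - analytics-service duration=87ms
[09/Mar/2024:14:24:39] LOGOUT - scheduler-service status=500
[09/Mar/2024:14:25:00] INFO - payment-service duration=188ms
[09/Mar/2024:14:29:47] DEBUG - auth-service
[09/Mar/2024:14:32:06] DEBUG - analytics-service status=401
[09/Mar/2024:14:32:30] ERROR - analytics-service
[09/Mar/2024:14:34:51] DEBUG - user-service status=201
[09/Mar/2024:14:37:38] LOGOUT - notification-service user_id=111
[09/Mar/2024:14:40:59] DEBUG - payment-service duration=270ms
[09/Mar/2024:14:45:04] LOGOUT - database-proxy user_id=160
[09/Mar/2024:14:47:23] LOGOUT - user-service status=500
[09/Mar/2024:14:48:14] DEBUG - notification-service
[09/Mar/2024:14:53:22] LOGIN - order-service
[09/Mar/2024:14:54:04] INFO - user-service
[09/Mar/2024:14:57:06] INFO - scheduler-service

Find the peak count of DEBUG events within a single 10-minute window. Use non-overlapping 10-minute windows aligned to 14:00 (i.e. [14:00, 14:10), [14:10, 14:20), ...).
2

To find the burst window:

1. Divide the log period into non-overlapping 10-minute windows starting at 14:00
2. Count DEBUG events in each window
3. Find the window with maximum count
4. Maximum events in a window: 2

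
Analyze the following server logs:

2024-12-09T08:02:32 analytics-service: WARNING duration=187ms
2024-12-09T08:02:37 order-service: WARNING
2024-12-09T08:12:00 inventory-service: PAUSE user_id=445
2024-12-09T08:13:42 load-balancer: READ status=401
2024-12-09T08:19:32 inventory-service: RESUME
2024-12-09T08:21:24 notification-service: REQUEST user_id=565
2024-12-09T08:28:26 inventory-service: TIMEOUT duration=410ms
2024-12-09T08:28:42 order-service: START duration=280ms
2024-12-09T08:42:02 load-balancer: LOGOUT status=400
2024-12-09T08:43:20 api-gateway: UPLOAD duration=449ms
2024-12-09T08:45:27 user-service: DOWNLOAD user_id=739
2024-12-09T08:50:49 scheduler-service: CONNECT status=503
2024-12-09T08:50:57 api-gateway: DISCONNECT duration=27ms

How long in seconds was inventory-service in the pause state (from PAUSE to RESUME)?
452

To calculate state duration:

1. Find PAUSE event for inventory-service: 2024-12-09T08:12:00
2. Find RESUME event for inventory-service: 2024-12-09T08:19:32
3. Calculate duration: 2024-12-09T08:19:32 - 2024-12-09T08:12:00 = 452 seconds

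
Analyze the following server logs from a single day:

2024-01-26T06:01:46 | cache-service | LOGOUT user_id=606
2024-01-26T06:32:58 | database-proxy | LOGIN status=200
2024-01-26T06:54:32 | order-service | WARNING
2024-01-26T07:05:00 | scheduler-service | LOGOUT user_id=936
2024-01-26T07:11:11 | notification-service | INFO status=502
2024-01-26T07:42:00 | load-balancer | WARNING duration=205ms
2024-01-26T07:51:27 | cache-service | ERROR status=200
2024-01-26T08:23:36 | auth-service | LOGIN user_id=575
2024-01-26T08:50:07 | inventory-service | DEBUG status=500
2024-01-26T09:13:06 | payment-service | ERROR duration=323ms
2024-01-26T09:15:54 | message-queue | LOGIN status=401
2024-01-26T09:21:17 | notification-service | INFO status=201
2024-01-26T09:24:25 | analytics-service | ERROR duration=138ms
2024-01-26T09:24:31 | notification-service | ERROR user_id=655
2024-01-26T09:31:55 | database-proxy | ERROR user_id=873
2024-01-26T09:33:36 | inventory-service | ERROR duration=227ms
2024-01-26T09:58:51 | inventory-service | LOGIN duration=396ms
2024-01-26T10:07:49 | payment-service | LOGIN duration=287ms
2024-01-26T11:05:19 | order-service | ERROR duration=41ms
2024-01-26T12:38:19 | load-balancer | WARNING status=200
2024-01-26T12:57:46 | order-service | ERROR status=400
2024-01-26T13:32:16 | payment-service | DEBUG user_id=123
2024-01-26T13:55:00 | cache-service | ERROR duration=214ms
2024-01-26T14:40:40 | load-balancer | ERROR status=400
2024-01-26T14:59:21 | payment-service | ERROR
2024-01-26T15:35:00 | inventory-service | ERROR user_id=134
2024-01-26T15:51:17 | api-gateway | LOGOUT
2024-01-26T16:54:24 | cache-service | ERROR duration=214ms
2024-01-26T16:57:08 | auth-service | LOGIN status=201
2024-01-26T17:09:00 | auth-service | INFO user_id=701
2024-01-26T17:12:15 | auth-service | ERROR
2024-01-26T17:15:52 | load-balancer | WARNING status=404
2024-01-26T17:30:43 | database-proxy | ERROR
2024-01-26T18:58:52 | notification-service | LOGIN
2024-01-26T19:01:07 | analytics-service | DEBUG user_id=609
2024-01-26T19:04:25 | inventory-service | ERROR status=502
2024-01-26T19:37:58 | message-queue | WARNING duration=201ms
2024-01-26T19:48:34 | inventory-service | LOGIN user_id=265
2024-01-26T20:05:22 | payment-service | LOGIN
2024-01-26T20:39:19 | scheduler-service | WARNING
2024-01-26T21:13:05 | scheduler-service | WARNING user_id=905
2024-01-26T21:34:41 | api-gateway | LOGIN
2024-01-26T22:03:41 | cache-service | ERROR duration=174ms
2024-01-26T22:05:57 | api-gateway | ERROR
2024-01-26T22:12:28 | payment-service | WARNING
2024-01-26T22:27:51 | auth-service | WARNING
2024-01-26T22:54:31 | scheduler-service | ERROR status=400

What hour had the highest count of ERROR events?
9

To find the peak hour:

1. Group all ERROR events by hour
2. Count events in each hour
3. Find hour with maximum count
4. Peak hour: 9 (with 5 events)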